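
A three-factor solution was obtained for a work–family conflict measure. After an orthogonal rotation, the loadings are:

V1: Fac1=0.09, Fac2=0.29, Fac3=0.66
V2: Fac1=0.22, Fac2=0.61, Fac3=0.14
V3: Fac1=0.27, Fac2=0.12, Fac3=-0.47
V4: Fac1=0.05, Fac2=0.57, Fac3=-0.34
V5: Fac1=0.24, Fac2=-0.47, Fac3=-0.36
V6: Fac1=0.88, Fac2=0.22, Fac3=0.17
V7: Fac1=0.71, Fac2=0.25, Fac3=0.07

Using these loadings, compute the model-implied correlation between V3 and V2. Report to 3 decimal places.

r̂ = Σ λ_i·λ_j across factors = (0.27)(0.22) + (0.12)(0.61) + (-0.47)(0.14)
  = +0.0594 +0.0732 -0.0658 = 0.0668

0.067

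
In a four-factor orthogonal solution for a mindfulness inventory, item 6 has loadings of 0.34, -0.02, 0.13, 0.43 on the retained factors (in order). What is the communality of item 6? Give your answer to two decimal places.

0.32

h² = 0.34² + (-0.02)² + 0.13² + 0.43² = 0.1156 + 0.0004 + 0.0169 + 0.1849 = 0.3178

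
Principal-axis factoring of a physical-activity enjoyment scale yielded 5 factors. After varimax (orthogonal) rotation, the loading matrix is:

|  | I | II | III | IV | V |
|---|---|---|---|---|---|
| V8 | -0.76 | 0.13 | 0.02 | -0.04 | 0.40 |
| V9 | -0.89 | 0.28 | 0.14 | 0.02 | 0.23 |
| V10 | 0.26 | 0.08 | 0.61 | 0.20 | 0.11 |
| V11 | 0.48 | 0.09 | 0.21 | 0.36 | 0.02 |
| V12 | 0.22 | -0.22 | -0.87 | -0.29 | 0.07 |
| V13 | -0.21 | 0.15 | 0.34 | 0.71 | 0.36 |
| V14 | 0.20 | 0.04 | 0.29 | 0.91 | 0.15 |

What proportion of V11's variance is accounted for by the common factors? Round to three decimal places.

0.413

h² = 0.48² + 0.09² + 0.21² + 0.36² + 0.02² = 0.2304 + 0.0081 + 0.0441 + 0.1296 + 0.0004 = 0.4126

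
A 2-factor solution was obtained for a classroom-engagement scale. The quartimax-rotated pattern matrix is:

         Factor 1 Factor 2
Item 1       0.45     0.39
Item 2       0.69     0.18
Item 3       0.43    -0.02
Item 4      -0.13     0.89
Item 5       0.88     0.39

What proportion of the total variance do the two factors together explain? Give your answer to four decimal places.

0.5568

Communalities: 0.3546, 0.5085, 0.1853, 0.8090, 0.9265; Σh² = 2.7839.
Total variance with 5 standardized items is 5, so the solution explains 2.7839/5 = 0.5568.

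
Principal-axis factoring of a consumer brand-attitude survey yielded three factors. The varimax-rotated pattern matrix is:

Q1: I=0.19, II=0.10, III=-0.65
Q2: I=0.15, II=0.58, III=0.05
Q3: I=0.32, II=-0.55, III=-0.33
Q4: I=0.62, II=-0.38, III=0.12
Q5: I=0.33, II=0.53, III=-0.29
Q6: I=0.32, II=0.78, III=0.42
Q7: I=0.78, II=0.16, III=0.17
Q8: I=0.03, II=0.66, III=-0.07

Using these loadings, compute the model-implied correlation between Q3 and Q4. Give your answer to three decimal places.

r̂ = Σ λ_i·λ_j across factors = (0.32)(0.62) + (-0.55)(-0.38) + (-0.33)(0.12)
  = +0.1984 +0.2090 -0.0396 = 0.3678

0.368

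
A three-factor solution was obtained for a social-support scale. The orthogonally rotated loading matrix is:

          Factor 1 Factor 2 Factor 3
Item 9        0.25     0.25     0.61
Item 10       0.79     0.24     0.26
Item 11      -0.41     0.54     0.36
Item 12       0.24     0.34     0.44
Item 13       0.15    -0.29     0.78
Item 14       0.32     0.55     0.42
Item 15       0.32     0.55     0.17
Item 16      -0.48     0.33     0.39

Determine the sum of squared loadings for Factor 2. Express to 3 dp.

1.325

SS loadings for Factor 2 = 0.25² + 0.24² + 0.54² + 0.34² + (-0.29)² + 0.55² + 0.55² + 0.33² = 0.0625 + 0.0576 + 0.2916 + 0.1156 + 0.0841 + 0.3025 + 0.3025 + 0.1089 = 1.3253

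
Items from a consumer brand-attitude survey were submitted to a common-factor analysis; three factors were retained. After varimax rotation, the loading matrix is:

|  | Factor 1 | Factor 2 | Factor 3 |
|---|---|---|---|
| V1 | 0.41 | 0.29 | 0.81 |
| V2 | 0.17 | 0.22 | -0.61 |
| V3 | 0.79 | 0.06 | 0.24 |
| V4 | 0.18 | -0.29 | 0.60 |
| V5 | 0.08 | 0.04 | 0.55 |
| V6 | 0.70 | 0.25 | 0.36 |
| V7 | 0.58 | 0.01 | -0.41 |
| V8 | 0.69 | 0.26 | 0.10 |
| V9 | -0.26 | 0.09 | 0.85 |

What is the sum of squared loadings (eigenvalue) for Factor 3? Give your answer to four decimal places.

SS loadings for Factor 3 = 0.81² + (-0.61)² + 0.24² + 0.60² + 0.55² + 0.36² + (-0.41)² + 0.10² + 0.85² = 0.6561 + 0.3721 + 0.0576 + 0.3600 + 0.3025 + 0.1296 + 0.1681 + 0.0100 + 0.7225 = 2.7785

2.7785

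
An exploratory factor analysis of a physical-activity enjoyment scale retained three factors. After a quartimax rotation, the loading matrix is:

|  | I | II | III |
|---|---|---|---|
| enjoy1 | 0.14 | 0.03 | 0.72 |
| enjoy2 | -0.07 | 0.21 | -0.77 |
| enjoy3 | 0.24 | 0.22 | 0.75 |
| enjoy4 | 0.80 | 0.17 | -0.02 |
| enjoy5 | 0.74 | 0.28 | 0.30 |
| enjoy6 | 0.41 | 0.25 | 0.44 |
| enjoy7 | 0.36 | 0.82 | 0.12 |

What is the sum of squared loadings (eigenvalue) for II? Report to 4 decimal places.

SS loadings for II = 0.03² + 0.21² + 0.22² + 0.17² + 0.28² + 0.25² + 0.82² = 0.0009 + 0.0441 + 0.0484 + 0.0289 + 0.0784 + 0.0625 + 0.6724 = 0.9356

0.9356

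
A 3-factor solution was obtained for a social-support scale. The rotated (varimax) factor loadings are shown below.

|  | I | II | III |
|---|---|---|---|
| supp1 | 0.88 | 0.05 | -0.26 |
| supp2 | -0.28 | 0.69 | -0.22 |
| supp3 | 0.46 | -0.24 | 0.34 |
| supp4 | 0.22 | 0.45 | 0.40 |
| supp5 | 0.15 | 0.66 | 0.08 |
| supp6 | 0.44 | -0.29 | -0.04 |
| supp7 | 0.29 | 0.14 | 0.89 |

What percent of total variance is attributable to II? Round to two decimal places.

18.26%

SS loadings for II = 0.05² + 0.69² + (-0.24)² + 0.45² + 0.66² + (-0.29)² + 0.14² = 1.2780
With 7 standardized items, total variance = 7. Proportion = 1.2780/7 = 0.1826 → 18.26%.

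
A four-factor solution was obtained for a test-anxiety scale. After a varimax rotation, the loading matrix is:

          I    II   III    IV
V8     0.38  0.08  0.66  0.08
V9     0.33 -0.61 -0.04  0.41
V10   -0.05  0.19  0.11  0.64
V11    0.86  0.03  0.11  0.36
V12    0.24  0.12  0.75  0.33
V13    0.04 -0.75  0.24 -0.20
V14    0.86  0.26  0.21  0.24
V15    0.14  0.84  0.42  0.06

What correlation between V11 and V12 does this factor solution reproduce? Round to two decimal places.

0.41

r̂ = Σ λ_i·λ_j across factors = (0.86)(0.24) + (0.03)(0.12) + (0.11)(0.75) + (0.36)(0.33)
  = +0.2064 +0.0036 +0.0825 +0.1188 = 0.4113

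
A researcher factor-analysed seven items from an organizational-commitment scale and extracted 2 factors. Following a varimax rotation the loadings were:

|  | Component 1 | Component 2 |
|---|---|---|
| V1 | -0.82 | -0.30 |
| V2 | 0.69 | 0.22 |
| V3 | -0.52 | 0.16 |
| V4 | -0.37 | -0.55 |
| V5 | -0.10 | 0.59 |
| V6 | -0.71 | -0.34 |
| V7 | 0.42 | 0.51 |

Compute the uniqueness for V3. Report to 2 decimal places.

0.70

h² = (-0.52)² + 0.16² = 0.2704 + 0.0256 = 0.2960
Uniqueness u² = 1 − h² = 1 − 0.2960 = 0.7040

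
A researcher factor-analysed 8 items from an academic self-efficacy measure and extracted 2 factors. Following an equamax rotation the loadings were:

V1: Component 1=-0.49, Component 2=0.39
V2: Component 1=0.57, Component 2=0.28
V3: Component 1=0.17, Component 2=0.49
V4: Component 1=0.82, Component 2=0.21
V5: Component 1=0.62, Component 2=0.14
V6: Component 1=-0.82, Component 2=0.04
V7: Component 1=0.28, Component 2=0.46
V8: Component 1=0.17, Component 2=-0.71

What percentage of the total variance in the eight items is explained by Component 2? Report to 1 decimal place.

15.6%

SS loadings for Component 2 = 0.39² + 0.28² + 0.49² + 0.21² + 0.14² + 0.04² + 0.46² + (-0.71)² = 1.2516
With 8 standardized items, total variance = 8. Proportion = 1.2516/8 = 0.1565 → 15.65%.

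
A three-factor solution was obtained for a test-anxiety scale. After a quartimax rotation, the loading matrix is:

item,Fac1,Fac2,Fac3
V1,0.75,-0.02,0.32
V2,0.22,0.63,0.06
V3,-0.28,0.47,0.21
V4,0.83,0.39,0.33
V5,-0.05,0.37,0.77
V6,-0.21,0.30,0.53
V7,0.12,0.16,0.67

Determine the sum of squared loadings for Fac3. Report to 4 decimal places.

1.5817

SS loadings for Fac3 = 0.32² + 0.06² + 0.21² + 0.33² + 0.77² + 0.53² + 0.67² = 0.1024 + 0.0036 + 0.0441 + 0.1089 + 0.5929 + 0.2809 + 0.4489 = 1.5817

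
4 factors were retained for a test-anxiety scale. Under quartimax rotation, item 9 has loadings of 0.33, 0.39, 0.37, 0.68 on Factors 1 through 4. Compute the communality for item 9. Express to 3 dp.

0.860

h² = 0.33² + 0.39² + 0.37² + 0.68² = 0.1089 + 0.1521 + 0.1369 + 0.4624 = 0.8603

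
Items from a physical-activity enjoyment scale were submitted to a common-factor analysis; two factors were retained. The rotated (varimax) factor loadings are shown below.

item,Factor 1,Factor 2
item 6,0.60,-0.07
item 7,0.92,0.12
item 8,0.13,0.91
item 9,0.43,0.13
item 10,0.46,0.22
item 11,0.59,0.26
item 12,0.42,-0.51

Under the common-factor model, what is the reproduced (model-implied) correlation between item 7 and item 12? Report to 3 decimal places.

r̂ = Σ λ_i·λ_j across factors = (0.92)(0.42) + (0.12)(-0.51)
  = +0.3864 -0.0612 = 0.3252

0.325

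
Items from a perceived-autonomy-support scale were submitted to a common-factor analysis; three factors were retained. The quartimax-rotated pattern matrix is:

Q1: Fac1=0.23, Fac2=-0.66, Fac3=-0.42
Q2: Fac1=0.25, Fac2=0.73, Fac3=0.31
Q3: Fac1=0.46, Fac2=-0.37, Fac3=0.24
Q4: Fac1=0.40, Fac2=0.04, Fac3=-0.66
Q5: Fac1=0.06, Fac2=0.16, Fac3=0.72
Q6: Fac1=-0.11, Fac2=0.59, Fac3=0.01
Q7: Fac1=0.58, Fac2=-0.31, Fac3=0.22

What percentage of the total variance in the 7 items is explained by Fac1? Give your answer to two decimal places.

SS loadings for Fac1 = 0.23² + 0.25² + 0.46² + 0.40² + 0.06² + (-0.11)² + 0.58² = 0.8391
With 7 standardized items, total variance = 7. Proportion = 0.8391/7 = 0.1199 → 11.99%.

11.99%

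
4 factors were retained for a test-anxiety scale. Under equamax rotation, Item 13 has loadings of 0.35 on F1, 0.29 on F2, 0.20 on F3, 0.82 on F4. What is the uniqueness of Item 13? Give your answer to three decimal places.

h² = 0.35² + 0.29² + 0.20² + 0.82² = 0.1225 + 0.0841 + 0.0400 + 0.6724 = 0.9190
Uniqueness u² = 1 − h² = 1 − 0.9190 = 0.0810

0.081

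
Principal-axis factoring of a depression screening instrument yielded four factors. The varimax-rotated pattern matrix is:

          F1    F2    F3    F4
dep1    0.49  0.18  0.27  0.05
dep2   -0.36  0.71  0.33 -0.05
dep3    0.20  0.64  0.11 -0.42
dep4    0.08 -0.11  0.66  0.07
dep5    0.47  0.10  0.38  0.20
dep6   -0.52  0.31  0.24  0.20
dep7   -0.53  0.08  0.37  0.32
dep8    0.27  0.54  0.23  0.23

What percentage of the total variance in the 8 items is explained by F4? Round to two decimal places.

5.27%

SS loadings for F4 = 0.05² + (-0.05)² + (-0.42)² + 0.07² + 0.20² + 0.20² + 0.32² + 0.23² = 0.4216
With 8 standardized items, total variance = 8. Proportion = 0.4216/8 = 0.0527 → 5.27%.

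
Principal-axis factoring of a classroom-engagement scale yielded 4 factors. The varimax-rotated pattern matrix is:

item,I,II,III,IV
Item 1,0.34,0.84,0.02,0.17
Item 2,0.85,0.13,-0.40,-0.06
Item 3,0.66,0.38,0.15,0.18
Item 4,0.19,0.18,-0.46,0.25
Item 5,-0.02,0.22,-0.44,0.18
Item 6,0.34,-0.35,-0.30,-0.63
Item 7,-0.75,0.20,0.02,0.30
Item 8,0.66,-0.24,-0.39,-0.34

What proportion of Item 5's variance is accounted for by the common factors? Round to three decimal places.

0.275

h² = (-0.02)² + 0.22² + (-0.44)² + 0.18² = 0.0004 + 0.0484 + 0.1936 + 0.0324 = 0.2748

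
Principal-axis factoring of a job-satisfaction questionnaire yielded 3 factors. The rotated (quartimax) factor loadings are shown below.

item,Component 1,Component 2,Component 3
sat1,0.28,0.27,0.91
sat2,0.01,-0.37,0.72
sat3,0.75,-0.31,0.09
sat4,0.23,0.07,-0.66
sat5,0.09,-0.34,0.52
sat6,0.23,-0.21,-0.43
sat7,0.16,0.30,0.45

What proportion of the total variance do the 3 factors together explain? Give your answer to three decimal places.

0.541

SS loadings by factor: 0.7805, 0.5605, 2.4480; total = 3.7890.
Total variance with 7 standardized items is 7, so the solution explains 3.7890/7 = 0.5413.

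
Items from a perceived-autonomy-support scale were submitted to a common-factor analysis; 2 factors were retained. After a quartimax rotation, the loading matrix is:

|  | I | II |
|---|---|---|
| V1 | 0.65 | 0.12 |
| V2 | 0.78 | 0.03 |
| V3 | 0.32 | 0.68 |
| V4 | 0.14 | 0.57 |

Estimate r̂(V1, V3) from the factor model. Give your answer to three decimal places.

r̂ = Σ λ_i·λ_j across factors = (0.65)(0.32) + (0.12)(0.68)
  = +0.2080 +0.0816 = 0.2896

0.290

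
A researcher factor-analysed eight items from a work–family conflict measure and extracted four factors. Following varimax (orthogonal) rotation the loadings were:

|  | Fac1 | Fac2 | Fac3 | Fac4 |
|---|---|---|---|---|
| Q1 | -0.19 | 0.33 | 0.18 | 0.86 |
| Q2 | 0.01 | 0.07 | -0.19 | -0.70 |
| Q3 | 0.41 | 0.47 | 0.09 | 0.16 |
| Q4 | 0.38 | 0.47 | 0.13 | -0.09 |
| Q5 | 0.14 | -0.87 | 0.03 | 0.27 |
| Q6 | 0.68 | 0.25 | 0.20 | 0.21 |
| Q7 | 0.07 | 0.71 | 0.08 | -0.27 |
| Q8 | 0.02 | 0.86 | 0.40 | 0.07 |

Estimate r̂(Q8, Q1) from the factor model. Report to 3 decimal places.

0.412

r̂ = Σ λ_i·λ_j across factors = (0.02)(-0.19) + (0.86)(0.33) + (0.40)(0.18) + (0.07)(0.86)
  = -0.0038 +0.2838 +0.0720 +0.0602 = 0.4122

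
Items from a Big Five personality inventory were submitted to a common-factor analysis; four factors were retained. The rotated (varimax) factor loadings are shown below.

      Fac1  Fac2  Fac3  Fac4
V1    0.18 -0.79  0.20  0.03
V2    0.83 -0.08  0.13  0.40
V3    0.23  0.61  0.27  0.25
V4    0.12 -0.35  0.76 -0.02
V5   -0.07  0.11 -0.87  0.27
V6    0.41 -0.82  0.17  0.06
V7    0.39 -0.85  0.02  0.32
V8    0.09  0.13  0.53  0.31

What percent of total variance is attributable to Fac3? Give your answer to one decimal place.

SS loadings for Fac3 = 0.20² + 0.13² + 0.27² + 0.76² + (-0.87)² + 0.17² + 0.02² + 0.53² = 1.7745
With 8 standardized items, total variance = 8. Proportion = 1.7745/8 = 0.2218 → 22.18%.

22.2%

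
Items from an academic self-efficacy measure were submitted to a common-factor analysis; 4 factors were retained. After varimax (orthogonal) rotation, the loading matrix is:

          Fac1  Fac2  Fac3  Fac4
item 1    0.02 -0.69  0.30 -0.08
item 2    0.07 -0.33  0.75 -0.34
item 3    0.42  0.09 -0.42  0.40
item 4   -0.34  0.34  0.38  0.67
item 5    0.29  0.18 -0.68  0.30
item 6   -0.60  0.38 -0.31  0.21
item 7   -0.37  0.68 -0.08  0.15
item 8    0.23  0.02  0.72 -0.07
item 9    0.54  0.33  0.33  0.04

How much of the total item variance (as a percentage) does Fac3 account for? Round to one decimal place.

24.1%

SS loadings for Fac3 = 0.30² + 0.75² + (-0.42)² + 0.38² + (-0.68)² + (-0.31)² + (-0.08)² + 0.72² + 0.33² = 2.1655
With 9 standardized items, total variance = 9. Proportion = 2.1655/9 = 0.2406 → 24.06%.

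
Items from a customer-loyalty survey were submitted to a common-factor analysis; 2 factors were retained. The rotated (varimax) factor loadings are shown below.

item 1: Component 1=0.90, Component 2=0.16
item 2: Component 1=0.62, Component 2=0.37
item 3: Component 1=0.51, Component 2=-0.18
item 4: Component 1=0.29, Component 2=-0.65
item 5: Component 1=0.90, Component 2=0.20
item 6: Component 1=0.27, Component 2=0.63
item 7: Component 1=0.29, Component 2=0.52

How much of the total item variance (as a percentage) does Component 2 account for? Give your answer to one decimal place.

18.9%

SS loadings for Component 2 = 0.16² + 0.37² + (-0.18)² + (-0.65)² + 0.20² + 0.63² + 0.52² = 1.3247
With 7 standardized items, total variance = 7. Proportion = 1.3247/7 = 0.1892 → 18.92%.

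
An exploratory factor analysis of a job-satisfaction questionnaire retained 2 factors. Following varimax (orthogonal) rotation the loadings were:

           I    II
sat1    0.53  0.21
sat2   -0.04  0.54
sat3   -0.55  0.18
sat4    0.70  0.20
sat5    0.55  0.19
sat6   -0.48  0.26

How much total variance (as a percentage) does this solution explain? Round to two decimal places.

35.33%

Communalities: 0.3250, 0.2932, 0.3349, 0.5300, 0.3386, 0.2980; Σh² = 2.1197.
Total variance with 6 standardized items is 6, so the solution explains 2.1197/6 = 0.3533 = 35.33%.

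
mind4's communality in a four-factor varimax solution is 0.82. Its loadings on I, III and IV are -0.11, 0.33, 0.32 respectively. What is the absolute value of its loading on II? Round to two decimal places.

Under orthogonal rotation h² = Σλ², so λ_II² = h² − (0.2234) = 0.82 − 0.2234 = 0.5966.
|λ| = √0.5966 = 0.7724.

0.77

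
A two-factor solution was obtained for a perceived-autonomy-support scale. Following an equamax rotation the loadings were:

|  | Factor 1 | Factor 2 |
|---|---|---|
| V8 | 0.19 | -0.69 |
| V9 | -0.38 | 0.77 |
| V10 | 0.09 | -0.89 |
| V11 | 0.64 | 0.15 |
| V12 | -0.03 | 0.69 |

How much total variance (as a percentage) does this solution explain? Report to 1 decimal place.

59.2%

SS loadings by factor: 0.5991, 2.3597; total = 2.9588.
Total variance with 5 standardized items is 5, so the solution explains 2.9588/5 = 0.5918 = 59.18%.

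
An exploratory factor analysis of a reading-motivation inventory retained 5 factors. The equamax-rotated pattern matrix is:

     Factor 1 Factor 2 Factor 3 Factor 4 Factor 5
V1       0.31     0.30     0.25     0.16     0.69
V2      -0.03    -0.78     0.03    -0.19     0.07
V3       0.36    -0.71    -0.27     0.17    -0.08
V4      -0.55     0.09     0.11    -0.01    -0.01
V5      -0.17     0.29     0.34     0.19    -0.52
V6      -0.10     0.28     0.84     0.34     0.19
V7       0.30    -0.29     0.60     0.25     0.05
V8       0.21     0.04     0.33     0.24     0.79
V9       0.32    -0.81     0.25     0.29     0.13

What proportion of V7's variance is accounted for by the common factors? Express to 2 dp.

0.60

h² = 0.30² + (-0.29)² + 0.60² + 0.25² + 0.05² = 0.0900 + 0.0841 + 0.3600 + 0.0625 + 0.0025 = 0.5991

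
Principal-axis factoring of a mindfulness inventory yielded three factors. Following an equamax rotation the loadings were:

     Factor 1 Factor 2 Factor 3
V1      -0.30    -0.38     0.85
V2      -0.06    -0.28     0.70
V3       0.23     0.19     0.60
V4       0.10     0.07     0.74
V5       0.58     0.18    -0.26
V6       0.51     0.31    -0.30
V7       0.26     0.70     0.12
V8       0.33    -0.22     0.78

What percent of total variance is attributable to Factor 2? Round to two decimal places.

SS loadings for Factor 2 = (-0.38)² + (-0.28)² + 0.19² + 0.07² + 0.18² + 0.31² + 0.70² + (-0.22)² = 0.9307
With 8 standardized items, total variance = 8. Proportion = 0.9307/8 = 0.1163 → 11.63%.

11.63%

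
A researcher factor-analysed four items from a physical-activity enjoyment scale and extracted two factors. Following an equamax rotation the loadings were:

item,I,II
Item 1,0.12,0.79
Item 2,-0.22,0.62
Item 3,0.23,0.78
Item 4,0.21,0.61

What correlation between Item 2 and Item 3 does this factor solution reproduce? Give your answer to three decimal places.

r̂ = Σ λ_i·λ_j across factors = (-0.22)(0.23) + (0.62)(0.78)
  = -0.0506 +0.4836 = 0.4330

0.433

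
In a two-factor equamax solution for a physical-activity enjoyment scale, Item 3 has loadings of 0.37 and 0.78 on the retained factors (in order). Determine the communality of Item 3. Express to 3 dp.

h² = 0.37² + 0.78² = 0.1369 + 0.6084 = 0.7453

0.745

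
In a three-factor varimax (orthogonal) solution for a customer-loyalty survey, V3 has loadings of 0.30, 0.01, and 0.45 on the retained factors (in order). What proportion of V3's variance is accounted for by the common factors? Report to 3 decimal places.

0.293

h² = 0.30² + 0.01² + 0.45² = 0.0900 + 0.0001 + 0.2025 = 0.2926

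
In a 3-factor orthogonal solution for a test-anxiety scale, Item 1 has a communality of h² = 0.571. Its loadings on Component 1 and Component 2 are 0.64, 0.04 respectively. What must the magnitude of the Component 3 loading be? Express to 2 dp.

Under orthogonal rotation h² = Σλ², so λ_Component 3² = h² − (0.4112) = 0.571 − 0.4112 = 0.1598.
|λ| = √0.1598 = 0.3997.

0.40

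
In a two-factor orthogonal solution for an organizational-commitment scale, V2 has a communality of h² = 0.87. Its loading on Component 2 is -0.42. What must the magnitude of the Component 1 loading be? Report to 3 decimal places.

Under orthogonal rotation h² = Σλ², so λ_Component 1² = h² − (0.1764) = 0.87 − 0.1764 = 0.6936.
|λ| = √0.6936 = 0.8328.

0.833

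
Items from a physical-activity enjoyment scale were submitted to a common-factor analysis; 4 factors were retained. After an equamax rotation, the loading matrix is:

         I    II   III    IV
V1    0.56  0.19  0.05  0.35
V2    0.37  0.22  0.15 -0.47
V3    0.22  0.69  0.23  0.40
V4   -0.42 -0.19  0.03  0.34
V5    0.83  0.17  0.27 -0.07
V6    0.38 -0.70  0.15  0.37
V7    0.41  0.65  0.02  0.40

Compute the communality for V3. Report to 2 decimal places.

0.74

h² = 0.22² + 0.69² + 0.23² + 0.40² = 0.0484 + 0.4761 + 0.0529 + 0.1600 = 0.7374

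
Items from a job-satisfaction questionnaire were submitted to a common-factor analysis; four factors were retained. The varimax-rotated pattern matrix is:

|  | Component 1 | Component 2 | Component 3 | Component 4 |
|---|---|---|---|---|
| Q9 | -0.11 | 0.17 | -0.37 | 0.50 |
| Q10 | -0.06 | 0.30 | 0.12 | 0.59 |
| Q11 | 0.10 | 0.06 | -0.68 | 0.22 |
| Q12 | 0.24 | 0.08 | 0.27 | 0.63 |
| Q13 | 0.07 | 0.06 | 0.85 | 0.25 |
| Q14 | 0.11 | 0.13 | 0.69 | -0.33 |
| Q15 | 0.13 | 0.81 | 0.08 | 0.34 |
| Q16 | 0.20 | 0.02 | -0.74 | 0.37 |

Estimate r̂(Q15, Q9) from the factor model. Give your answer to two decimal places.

0.26

r̂ = Σ λ_i·λ_j across factors = (0.13)(-0.11) + (0.81)(0.17) + (0.08)(-0.37) + (0.34)(0.50)
  = -0.0143 +0.1377 -0.0296 +0.1700 = 0.2638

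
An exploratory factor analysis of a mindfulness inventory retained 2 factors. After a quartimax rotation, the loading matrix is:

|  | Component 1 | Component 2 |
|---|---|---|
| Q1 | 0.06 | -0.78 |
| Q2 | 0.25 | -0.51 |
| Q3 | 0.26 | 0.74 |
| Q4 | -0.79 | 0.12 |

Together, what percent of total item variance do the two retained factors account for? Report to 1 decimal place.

Communalities: 0.6120, 0.3226, 0.6152, 0.6385; Σh² = 2.1883.
Total variance with 4 standardized items is 4, so the solution explains 2.1883/4 = 0.5471 = 54.71%.

54.7%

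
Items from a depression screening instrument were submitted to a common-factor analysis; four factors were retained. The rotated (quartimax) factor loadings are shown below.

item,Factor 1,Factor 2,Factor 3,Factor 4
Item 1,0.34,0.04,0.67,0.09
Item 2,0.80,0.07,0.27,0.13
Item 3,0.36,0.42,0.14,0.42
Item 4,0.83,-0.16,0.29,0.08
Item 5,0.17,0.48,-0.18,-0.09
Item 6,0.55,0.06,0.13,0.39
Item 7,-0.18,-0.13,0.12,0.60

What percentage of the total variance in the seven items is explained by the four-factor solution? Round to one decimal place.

54.5%

SS loadings by factor: 1.9379, 0.4594, 0.6892, 0.7280; total = 3.8145.
Total variance with 7 standardized items is 7, so the solution explains 3.8145/7 = 0.5449 = 54.49%.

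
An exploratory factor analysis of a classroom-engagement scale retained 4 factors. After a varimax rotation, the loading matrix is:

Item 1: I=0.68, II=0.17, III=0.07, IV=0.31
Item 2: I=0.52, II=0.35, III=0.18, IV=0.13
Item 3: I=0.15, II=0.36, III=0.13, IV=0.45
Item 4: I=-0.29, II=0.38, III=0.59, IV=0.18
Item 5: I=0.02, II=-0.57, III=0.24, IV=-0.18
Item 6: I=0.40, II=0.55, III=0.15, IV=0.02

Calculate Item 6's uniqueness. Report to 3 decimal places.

h² = 0.40² + 0.55² + 0.15² + 0.02² = 0.1600 + 0.3025 + 0.0225 + 0.0004 = 0.4854
Uniqueness u² = 1 − h² = 1 − 0.4854 = 0.5146

0.515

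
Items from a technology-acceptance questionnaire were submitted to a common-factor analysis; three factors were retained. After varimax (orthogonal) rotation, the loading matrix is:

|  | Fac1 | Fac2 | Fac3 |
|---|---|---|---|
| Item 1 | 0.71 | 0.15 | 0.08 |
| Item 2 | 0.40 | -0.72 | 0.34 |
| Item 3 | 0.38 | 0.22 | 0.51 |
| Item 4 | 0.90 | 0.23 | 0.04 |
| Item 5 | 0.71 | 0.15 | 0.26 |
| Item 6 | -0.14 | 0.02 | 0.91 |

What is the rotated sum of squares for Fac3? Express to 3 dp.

SS loadings for Fac3 = 0.08² + 0.34² + 0.51² + 0.04² + 0.26² + 0.91² = 0.0064 + 0.1156 + 0.2601 + 0.0016 + 0.0676 + 0.8281 = 1.2794

1.279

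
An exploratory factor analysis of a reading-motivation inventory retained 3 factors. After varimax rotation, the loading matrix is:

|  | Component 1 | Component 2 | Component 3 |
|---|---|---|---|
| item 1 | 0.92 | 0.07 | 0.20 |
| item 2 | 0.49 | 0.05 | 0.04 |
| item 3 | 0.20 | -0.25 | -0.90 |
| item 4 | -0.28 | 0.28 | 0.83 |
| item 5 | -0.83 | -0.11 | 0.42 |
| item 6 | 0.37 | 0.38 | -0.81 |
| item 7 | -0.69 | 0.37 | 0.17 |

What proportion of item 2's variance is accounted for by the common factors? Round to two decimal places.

0.24

h² = 0.49² + 0.05² + 0.04² = 0.2401 + 0.0025 + 0.0016 = 0.2442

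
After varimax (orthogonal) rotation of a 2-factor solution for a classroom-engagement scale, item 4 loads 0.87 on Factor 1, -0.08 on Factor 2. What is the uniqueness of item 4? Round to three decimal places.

0.237

h² = 0.87² + (-0.08)² = 0.7569 + 0.0064 = 0.7633
Uniqueness u² = 1 − h² = 1 − 0.7633 = 0.2367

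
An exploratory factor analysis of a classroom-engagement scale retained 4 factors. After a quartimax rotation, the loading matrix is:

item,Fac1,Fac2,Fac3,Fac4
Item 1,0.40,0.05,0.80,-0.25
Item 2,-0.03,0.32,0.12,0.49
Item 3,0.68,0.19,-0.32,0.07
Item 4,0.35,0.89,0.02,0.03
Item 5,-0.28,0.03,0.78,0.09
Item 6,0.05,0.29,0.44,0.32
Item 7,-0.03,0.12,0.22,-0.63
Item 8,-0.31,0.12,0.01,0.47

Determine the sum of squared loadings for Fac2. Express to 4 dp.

1.0469

SS loadings for Fac2 = 0.05² + 0.32² + 0.19² + 0.89² + 0.03² + 0.29² + 0.12² + 0.12² = 0.0025 + 0.1024 + 0.0361 + 0.7921 + 0.0009 + 0.0841 + 0.0144 + 0.0144 = 1.0469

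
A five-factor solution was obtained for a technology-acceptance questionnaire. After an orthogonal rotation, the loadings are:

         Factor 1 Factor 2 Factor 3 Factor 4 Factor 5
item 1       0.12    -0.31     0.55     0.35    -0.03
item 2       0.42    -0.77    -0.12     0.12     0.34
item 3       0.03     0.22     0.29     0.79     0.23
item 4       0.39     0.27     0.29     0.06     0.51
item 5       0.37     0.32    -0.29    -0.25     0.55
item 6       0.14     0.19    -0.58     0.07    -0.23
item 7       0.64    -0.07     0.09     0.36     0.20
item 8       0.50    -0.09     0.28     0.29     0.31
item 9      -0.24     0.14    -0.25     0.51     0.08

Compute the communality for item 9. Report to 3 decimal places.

h² = (-0.24)² + 0.14² + (-0.25)² + 0.51² + 0.08² = 0.0576 + 0.0196 + 0.0625 + 0.2601 + 0.0064 = 0.4062

0.406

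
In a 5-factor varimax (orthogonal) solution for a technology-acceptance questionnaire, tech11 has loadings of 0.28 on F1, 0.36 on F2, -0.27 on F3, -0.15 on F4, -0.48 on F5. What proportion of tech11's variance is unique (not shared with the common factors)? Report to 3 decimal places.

0.466

h² = 0.28² + 0.36² + (-0.27)² + (-0.15)² + (-0.48)² = 0.0784 + 0.1296 + 0.0729 + 0.0225 + 0.2304 = 0.5338
Uniqueness u² = 1 − h² = 1 − 0.5338 = 0.4662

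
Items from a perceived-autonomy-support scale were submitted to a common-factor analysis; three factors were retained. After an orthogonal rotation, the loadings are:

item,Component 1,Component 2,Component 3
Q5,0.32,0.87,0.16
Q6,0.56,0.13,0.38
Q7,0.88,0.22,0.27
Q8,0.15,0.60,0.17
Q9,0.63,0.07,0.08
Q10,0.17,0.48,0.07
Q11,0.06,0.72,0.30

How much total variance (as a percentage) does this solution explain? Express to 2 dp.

Communalities: 0.8849, 0.4749, 0.8957, 0.4114, 0.4082, 0.2642, 0.6120; Σh² = 3.9513.
Total variance with 7 standardized items is 7, so the solution explains 3.9513/7 = 0.5645 = 56.45%.

56.45%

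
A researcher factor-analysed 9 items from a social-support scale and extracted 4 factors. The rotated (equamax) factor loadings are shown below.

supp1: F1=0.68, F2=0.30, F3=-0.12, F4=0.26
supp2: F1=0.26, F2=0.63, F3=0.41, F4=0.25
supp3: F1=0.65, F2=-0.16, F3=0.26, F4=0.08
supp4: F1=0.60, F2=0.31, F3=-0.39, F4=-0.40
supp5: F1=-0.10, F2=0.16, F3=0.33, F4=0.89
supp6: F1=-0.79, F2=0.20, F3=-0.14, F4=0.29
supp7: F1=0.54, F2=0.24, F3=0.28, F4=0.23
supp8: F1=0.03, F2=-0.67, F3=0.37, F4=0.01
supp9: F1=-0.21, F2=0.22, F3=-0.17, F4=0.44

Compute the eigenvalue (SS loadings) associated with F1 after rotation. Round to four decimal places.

2.2832

SS loadings for F1 = 0.68² + 0.26² + 0.65² + 0.60² + (-0.10)² + (-0.79)² + 0.54² + 0.03² + (-0.21)² = 0.4624 + 0.0676 + 0.4225 + 0.3600 + 0.0100 + 0.6241 + 0.2916 + 0.0009 + 0.0441 = 2.2832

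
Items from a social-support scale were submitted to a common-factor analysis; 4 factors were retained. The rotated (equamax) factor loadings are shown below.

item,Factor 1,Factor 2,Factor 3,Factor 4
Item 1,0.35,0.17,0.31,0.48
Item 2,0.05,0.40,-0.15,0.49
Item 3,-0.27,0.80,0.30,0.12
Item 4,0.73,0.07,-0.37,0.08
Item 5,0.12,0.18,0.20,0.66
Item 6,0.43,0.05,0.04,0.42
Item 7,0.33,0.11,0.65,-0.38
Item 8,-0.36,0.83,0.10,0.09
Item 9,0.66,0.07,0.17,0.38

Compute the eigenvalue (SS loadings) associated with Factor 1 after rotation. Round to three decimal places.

SS loadings for Factor 1 = 0.35² + 0.05² + (-0.27)² + 0.73² + 0.12² + 0.43² + 0.33² + (-0.36)² + 0.66² = 0.1225 + 0.0025 + 0.0729 + 0.5329 + 0.0144 + 0.1849 + 0.1089 + 0.1296 + 0.4356 = 1.6042

1.604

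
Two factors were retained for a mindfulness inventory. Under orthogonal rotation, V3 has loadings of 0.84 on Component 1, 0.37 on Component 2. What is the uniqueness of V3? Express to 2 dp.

h² = 0.84² + 0.37² = 0.7056 + 0.1369 = 0.8425
Uniqueness u² = 1 − h² = 1 − 0.8425 = 0.1575

0.16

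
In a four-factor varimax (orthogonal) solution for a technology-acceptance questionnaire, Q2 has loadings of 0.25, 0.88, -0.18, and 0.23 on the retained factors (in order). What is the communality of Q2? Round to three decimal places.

0.922

h² = 0.25² + 0.88² + (-0.18)² + 0.23² = 0.0625 + 0.7744 + 0.0324 + 0.0529 = 0.9222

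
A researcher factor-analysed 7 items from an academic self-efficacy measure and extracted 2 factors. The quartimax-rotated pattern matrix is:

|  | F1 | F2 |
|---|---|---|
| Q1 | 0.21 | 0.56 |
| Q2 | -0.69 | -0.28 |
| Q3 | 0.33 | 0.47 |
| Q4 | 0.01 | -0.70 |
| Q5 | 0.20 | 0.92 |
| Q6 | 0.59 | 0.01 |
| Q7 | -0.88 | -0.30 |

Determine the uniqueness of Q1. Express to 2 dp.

h² = 0.21² + 0.56² = 0.0441 + 0.3136 = 0.3577
Uniqueness u² = 1 − h² = 1 − 0.3577 = 0.6423

0.64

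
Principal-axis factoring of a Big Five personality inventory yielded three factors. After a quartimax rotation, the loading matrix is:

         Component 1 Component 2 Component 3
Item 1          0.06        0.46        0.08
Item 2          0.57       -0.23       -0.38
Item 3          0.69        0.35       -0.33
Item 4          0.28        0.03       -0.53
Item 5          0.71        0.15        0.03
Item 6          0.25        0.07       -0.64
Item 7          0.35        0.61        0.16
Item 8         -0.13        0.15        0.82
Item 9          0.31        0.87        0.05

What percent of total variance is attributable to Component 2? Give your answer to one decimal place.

17.4%

SS loadings for Component 2 = 0.46² + (-0.23)² + 0.35² + 0.03² + 0.15² + 0.07² + 0.61² + 0.15² + 0.87² = 1.5668
With 9 standardized items, total variance = 9. Proportion = 1.5668/9 = 0.1741 → 17.41%.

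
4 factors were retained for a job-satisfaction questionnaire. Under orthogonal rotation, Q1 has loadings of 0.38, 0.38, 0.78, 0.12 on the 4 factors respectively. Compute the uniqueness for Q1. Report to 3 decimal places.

h² = 0.38² + 0.38² + 0.78² + 0.12² = 0.1444 + 0.1444 + 0.6084 + 0.0144 = 0.9116
Uniqueness u² = 1 − h² = 1 − 0.9116 = 0.0884

0.088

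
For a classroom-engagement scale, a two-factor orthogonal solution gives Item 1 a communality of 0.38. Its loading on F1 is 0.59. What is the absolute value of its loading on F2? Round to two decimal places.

0.18

Under orthogonal rotation h² = Σλ², so λ_F2² = h² − (0.3481) = 0.38 − 0.3481 = 0.0319.
|λ| = √0.0319 = 0.1786.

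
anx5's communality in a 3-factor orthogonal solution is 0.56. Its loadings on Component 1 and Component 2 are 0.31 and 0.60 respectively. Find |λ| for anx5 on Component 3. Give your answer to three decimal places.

Under orthogonal rotation h² = Σλ², so λ_Component 3² = h² − (0.4561) = 0.56 − 0.4561 = 0.1039.
|λ| = √0.1039 = 0.3223.

0.322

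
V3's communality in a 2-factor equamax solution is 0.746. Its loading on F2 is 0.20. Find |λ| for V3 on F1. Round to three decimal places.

Under orthogonal rotation h² = Σλ², so λ_F1² = h² − (0.0400) = 0.746 − 0.0400 = 0.7060.
|λ| = √0.7060 = 0.8402.

0.840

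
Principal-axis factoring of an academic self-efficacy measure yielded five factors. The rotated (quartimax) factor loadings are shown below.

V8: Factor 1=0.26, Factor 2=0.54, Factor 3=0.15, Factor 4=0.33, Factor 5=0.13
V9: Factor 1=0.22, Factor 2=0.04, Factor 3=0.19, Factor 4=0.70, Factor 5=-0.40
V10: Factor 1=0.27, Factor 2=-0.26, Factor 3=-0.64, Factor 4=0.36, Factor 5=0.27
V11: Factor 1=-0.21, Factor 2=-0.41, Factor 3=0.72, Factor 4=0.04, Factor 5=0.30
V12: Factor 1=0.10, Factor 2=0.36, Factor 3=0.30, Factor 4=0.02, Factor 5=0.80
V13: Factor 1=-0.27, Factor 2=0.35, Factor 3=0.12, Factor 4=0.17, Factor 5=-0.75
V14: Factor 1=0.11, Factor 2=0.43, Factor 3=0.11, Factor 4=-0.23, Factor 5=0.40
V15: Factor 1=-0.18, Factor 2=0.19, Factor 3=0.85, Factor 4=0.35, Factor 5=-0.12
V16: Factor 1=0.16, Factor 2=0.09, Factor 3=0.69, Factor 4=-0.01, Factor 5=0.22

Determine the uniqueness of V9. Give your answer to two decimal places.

0.26

h² = 0.22² + 0.04² + 0.19² + 0.70² + (-0.40)² = 0.0484 + 0.0016 + 0.0361 + 0.4900 + 0.1600 = 0.7361
Uniqueness u² = 1 − h² = 1 − 0.7361 = 0.2639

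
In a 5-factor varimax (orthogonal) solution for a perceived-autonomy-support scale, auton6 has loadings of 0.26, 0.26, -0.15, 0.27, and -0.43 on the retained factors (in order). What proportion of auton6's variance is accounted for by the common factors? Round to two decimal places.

0.42

h² = 0.26² + 0.26² + (-0.15)² + 0.27² + (-0.43)² = 0.0676 + 0.0676 + 0.0225 + 0.0729 + 0.1849 = 0.4155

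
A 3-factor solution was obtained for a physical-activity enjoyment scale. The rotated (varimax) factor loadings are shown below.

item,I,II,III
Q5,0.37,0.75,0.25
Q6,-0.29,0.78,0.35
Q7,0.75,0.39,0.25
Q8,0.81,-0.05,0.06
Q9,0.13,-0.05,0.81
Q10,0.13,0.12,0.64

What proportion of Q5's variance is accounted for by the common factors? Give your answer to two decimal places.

h² = 0.37² + 0.75² + 0.25² = 0.1369 + 0.5625 + 0.0625 = 0.7619

0.76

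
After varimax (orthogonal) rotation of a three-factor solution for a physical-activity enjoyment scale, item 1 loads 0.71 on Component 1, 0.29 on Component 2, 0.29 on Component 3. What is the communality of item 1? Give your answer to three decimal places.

0.672

h² = 0.71² + 0.29² + 0.29² = 0.5041 + 0.0841 + 0.0841 = 0.6723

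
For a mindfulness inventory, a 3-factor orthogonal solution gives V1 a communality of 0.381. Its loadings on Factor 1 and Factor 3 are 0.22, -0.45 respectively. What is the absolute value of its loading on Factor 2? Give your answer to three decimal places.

Under orthogonal rotation h² = Σλ², so λ_Factor 2² = h² − (0.2509) = 0.381 − 0.2509 = 0.1301.
|λ| = √0.1301 = 0.3607.

0.361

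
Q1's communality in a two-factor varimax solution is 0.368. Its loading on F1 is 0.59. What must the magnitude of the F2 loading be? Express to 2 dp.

0.14

Under orthogonal rotation h² = Σλ², so λ_F2² = h² − (0.3481) = 0.368 − 0.3481 = 0.0199.
|λ| = √0.0199 = 0.1411.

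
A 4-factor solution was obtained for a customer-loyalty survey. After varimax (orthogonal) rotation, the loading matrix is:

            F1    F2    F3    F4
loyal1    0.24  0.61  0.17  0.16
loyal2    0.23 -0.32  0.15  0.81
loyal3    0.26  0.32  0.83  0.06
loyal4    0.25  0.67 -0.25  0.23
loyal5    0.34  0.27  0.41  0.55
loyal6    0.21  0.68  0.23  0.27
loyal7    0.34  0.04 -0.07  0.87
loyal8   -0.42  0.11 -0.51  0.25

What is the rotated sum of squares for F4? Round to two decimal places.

SS loadings for F4 = 0.16² + 0.81² + 0.06² + 0.23² + 0.55² + 0.27² + 0.87² + 0.25² = 0.0256 + 0.6561 + 0.0036 + 0.0529 + 0.3025 + 0.0729 + 0.7569 + 0.0625 = 1.9330

1.93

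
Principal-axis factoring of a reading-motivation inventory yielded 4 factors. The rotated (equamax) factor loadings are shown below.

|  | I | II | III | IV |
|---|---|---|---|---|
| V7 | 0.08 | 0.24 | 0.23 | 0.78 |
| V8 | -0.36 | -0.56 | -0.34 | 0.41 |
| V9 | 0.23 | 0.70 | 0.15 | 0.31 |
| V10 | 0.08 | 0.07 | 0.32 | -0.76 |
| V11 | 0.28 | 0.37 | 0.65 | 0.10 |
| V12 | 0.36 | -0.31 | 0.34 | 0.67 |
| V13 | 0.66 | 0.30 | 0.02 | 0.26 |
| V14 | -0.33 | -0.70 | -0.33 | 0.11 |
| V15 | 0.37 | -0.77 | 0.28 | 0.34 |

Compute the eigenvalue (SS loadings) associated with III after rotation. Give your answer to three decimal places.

SS loadings for III = 0.23² + (-0.34)² + 0.15² + 0.32² + 0.65² + 0.34² + 0.02² + (-0.33)² + 0.28² = 0.0529 + 0.1156 + 0.0225 + 0.1024 + 0.4225 + 0.1156 + 0.0004 + 0.1089 + 0.0784 = 1.0192

1.019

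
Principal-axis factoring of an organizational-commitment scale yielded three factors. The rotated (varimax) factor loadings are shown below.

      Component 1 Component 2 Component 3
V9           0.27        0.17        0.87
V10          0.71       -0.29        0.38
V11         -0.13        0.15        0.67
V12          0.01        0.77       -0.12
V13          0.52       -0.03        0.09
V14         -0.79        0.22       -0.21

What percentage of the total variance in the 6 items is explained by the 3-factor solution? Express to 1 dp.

Communalities: 0.8587, 0.7326, 0.4883, 0.6074, 0.2794, 0.7166; Σh² = 3.6830.
Total variance with 6 standardized items is 6, so the solution explains 3.6830/6 = 0.6138 = 61.38%.

61.4%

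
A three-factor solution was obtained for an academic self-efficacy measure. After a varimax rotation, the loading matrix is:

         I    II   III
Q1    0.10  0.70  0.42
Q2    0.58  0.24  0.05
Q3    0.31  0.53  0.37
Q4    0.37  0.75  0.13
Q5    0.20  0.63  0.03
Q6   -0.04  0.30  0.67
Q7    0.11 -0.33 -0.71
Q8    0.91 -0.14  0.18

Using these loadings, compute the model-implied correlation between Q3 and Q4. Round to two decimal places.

r̂ = Σ λ_i·λ_j across factors = (0.31)(0.37) + (0.53)(0.75) + (0.37)(0.13)
  = +0.1147 +0.3975 +0.0481 = 0.5603

0.56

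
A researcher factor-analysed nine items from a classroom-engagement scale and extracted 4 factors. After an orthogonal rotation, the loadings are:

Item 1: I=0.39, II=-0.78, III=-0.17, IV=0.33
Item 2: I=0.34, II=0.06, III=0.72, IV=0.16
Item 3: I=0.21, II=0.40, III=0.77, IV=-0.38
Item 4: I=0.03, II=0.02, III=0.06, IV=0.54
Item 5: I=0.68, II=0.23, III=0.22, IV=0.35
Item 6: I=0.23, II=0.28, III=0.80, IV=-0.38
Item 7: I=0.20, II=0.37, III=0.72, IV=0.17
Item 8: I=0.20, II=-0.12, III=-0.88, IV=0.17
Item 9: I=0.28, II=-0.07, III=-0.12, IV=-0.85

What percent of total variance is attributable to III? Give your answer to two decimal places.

34.88%

SS loadings for III = (-0.17)² + 0.72² + 0.77² + 0.06² + 0.22² + 0.80² + 0.72² + (-0.88)² + (-0.12)² = 3.1394
With 9 standardized items, total variance = 9. Proportion = 3.1394/9 = 0.3488 → 34.88%.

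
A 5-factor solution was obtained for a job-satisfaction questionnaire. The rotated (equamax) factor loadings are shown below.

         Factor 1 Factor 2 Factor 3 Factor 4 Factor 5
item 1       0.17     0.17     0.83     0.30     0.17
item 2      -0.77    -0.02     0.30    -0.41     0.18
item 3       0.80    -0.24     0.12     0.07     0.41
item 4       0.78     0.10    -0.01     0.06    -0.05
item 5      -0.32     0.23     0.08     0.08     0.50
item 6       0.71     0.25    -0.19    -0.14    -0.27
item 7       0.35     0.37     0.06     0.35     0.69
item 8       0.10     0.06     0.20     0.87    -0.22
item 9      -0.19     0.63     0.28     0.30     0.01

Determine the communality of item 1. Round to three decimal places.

h² = 0.17² + 0.17² + 0.83² + 0.30² + 0.17² = 0.0289 + 0.0289 + 0.6889 + 0.0900 + 0.0289 = 0.8656

0.866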